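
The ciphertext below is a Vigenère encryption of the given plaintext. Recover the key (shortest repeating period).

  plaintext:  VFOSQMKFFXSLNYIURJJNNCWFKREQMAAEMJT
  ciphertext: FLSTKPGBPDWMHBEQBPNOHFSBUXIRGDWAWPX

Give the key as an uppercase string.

  i= 0: F-V = 10 → K
  i= 1: L-F =  6 → G
  i= 2: S-O =  4 → E
  i= 3: T-S =  1 → B
  i= 4: K-Q = 20 → U
  i= 5: P-M =  3 → D
  i= 6: G-K = 22 → W
  i= 7: B-F = 22 → W
  i= 8: P-F = 10 → K
  i= 9: D-X =  6 → G
  i=10: W-S =  4 → E
  i=11: M-L =  1 → B
  i=12: H-N = 20 → U
  i=13: B-Y =  3 → D
  i=14: E-I = 22 → W
  i=15: Q-U = 22 → W
  i=16: B-R = 10 → K
  i=17: P-J =  6 → G
  i=18: N-J =  4 → E
  i=19: O-N =  1 → B
  i=20: H-N = 20 → U
  i=21: F-C =  3 → D
  i=22: S-W = 22 → W
  i=23: B-F = 22 → W
  i=24: U-K = 10 → K
  i=25: X-R =  6 → G
  i=26: I-E =  4 → E
  i=27: R-Q =  1 → B
  i=28: G-M = 20 → U
  i=29: D-A =  3 → D
  i=30: W-A = 22 → W
  i=31: A-E = 22 → W
  i=32: W-M = 10 → K
  i=33: P-J =  6 → G
  i=34: X-T =  4 → E
  shifts repeat with period 8: KGEBUDWW

KGEBUDWW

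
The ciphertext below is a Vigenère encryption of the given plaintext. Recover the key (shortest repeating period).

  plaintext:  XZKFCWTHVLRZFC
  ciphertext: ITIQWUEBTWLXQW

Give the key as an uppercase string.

  i= 0: I-X = 11 → L
  i= 1: T-Z = 20 → U
  i= 2: I-K = 24 → Y
  i= 3: Q-F = 11 → L
  i= 4: W-C = 20 → U
  i= 5: U-W = 24 → Y
  i= 6: E-T = 11 → L
  i= 7: B-H = 20 → U
  i= 8: T-V = 24 → Y
  i= 9: W-L = 11 → L
  i=10: L-R = 20 → U
  i=11: X-Z = 24 → Y
  i=12: Q-F = 11 → L
  i=13: W-C = 20 → U
  shifts repeat with period 3: LUY

LUY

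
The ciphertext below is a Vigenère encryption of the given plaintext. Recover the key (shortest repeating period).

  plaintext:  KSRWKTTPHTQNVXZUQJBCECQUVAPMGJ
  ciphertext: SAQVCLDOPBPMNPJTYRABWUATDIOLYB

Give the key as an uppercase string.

IIZZSSKZ

  i= 0: S-K =  8 → I
  i= 1: A-S =  8 → I
  i= 2: Q-R = 25 → Z
  i= 3: V-W = 25 → Z
  i= 4: C-K = 18 → S
  i= 5: L-T = 18 → S
  i= 6: D-T = 10 → K
  i= 7: O-P = 25 → Z
  i= 8: P-H =  8 → I
  i= 9: B-T =  8 → I
  i=10: P-Q = 25 → Z
  i=11: M-N = 25 → Z
  i=12: N-V = 18 → S
  i=13: P-X = 18 → S
  i=14: J-Z = 10 → K
  i=15: T-U = 25 → Z
  i=16: Y-Q =  8 → I
  i=17: R-J =  8 → I
  i=18: A-B = 25 → Z
  i=19: B-C = 25 → Z
  i=20: W-E = 18 → S
  i=21: U-C = 18 → S
  i=22: A-Q = 10 → K
  i=23: T-U = 25 → Z
  i=24: D-V =  8 → I
  i=25: I-A =  8 → I
  i=26: O-P = 25 → Z
  i=27: L-M = 25 → Z
  i=28: Y-G = 18 → S
  i=29: B-J = 18 → S
  shifts repeat with period 8: IIZZSSKZ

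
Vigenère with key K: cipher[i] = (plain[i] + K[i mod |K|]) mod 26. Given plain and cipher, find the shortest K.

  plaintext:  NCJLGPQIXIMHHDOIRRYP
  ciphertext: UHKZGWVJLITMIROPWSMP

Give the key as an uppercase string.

HFBOA

  i= 0: U-N =  7 → H
  i= 1: H-C =  5 → F
  i= 2: K-J =  1 → B
  i= 3: Z-L = 14 → O
  i= 4: G-G =  0 → A
  i= 5: W-P =  7 → H
  i= 6: V-Q =  5 → F
  i= 7: J-I =  1 → B
  i= 8: L-X = 14 → O
  i= 9: I-I =  0 → A
  i=10: T-M =  7 → H
  i=11: M-H =  5 → F
  i=12: I-H =  1 → B
  i=13: R-D = 14 → O
  i=14: O-O =  0 → A
  i=15: P-I =  7 → H
  i=16: W-R =  5 → F
  i=17: S-R =  1 → B
  i=18: M-Y = 14 → O
  i=19: P-P =  0 → A
  shifts repeat with period 5: HFBOA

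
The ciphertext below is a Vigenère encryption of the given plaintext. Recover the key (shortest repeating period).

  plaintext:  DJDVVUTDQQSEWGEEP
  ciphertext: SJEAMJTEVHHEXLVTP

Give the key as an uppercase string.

  i= 0: S-D = 15 → P
  i= 1: J-J =  0 → A
  i= 2: E-D =  1 → B
  i= 3: A-V =  5 → F
  i= 4: M-V = 17 → R
  i= 5: J-U = 15 → P
  i= 6: T-T =  0 → A
  i= 7: E-D =  1 → B
  i= 8: V-Q =  5 → F
  i= 9: H-Q = 17 → R
  i=10: H-S = 15 → P
  i=11: E-E =  0 → A
  i=12: X-W =  1 → B
  i=13: L-G =  5 → F
  i=14: V-E = 17 → R
  i=15: T-E = 15 → P
  i=16: P-P =  0 → A
  shifts repeat with period 5: PABFR

PABFR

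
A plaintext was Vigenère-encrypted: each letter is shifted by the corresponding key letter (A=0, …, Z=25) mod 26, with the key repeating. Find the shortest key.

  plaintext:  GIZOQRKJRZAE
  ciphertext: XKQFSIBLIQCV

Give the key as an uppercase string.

  i= 0: X-G = 17 → R
  i= 1: K-I =  2 → C
  i= 2: Q-Z = 17 → R
  i= 3: F-O = 17 → R
  i= 4: S-Q =  2 → C
  i= 5: I-R = 17 → R
  i= 6: B-K = 17 → R
  i= 7: L-J =  2 → C
  i= 8: I-R = 17 → R
  i= 9: Q-Z = 17 → R
  i=10: C-A =  2 → C
  i=11: V-E = 17 → R
  shifts repeat with period 3: RCR

RCR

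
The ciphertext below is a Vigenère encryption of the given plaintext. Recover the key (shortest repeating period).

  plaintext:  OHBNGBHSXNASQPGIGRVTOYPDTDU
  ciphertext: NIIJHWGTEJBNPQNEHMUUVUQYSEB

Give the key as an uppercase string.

ZBHWBV

  i= 0: N-O = 25 → Z
  i= 1: I-H =  1 → B
  i= 2: I-B =  7 → H
  i= 3: J-N = 22 → W
  i= 4: H-G =  1 → B
  i= 5: W-B = 21 → V
  i= 6: G-H = 25 → Z
  i= 7: T-S =  1 → B
  i= 8: E-X =  7 → H
  i= 9: J-N = 22 → W
  i=10: B-A =  1 → B
  i=11: N-S = 21 → V
  i=12: P-Q = 25 → Z
  i=13: Q-P =  1 → B
  i=14: N-G =  7 → H
  i=15: E-I = 22 → W
  i=16: H-G =  1 → B
  i=17: M-R = 21 → V
  i=18: U-V = 25 → Z
  i=19: U-T =  1 → B
  i=20: V-O =  7 → H
  i=21: U-Y = 22 → W
  i=22: Q-P =  1 → B
  i=23: Y-D = 21 → V
  i=24: S-T = 25 → Z
  i=25: E-D =  1 → B
  i=26: B-U =  7 → H
  shifts repeat with period 6: ZBHWBV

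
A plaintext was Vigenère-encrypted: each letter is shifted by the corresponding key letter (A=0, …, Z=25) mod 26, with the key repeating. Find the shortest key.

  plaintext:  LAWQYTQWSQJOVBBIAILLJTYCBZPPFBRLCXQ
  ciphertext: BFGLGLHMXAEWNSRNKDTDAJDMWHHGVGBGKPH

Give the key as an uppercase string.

QFKVISR

  i= 0: B-L = 16 → Q
  i= 1: F-A =  5 → F
  i= 2: G-W = 10 → K
  i= 3: L-Q = 21 → V
  i= 4: G-Y =  8 → I
  i= 5: L-T = 18 → S
  i= 6: H-Q = 17 → R
  i= 7: M-W = 16 → Q
  i= 8: X-S =  5 → F
  i= 9: A-Q = 10 → K
  i=10: E-J = 21 → V
  i=11: W-O =  8 → I
  i=12: N-V = 18 → S
  i=13: S-B = 17 → R
  i=14: R-B = 16 → Q
  i=15: N-I =  5 → F
  i=16: K-A = 10 → K
  i=17: D-I = 21 → V
  i=18: T-L =  8 → I
  i=19: D-L = 18 → S
  i=20: A-J = 17 → R
  i=21: J-T = 16 → Q
  i=22: D-Y =  5 → F
  i=23: M-C = 10 → K
  i=24: W-B = 21 → V
  i=25: H-Z =  8 → I
  i=26: H-P = 18 → S
  i=27: G-P = 17 → R
  i=28: V-F = 16 → Q
  i=29: G-B =  5 → F
  i=30: B-R = 10 → K
  i=31: G-L = 21 → V
  i=32: K-C =  8 → I
  i=33: P-X = 18 → S
  i=34: H-Q = 17 → R
  shifts repeat with period 7: QFKVISR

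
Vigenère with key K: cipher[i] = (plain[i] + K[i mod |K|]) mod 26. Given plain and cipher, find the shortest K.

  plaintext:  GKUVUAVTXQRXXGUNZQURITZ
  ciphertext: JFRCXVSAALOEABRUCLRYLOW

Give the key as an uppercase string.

DVXH

  i= 0: J-G =  3 → D
  i= 1: F-K = 21 → V
  i= 2: R-U = 23 → X
  i= 3: C-V =  7 → H
  i= 4: X-U =  3 → D
  i= 5: V-A = 21 → V
  i= 6: S-V = 23 → X
  i= 7: A-T =  7 → H
  i= 8: A-X =  3 → D
  i= 9: L-Q = 21 → V
  i=10: O-R = 23 → X
  i=11: E-X =  7 → H
  i=12: A-X =  3 → D
  i=13: B-G = 21 → V
  i=14: R-U = 23 → X
  i=15: U-N =  7 → H
  i=16: C-Z =  3 → D
  i=17: L-Q = 21 → V
  i=18: R-U = 23 → X
  i=19: Y-R =  7 → H
  i=20: L-I =  3 → D
  i=21: O-T = 21 → V
  i=22: W-Z = 23 → X
  shifts repeat with period 4: DVXH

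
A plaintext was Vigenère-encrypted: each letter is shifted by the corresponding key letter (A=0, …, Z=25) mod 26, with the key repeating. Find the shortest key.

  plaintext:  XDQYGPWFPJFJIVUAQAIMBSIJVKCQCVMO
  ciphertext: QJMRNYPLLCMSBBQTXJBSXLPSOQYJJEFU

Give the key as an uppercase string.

  i= 0: Q-X = 19 → T
  i= 1: J-D =  6 → G
  i= 2: M-Q = 22 → W
  i= 3: R-Y = 19 → T
  i= 4: N-G =  7 → H
  i= 5: Y-P =  9 → J
  i= 6: P-W = 19 → T
  i= 7: L-F =  6 → G
  i= 8: L-P = 22 → W
  i= 9: C-J = 19 → T
  i=10: M-F =  7 → H
  i=11: S-J =  9 → J
  i=12: B-I = 19 → T
  i=13: B-V =  6 → G
  i=14: Q-U = 22 → W
  i=15: T-A = 19 → T
  i=16: X-Q =  7 → H
  i=17: J-A =  9 → J
  i=18: B-I = 19 → T
  i=19: S-M =  6 → G
  i=20: X-B = 22 → W
  i=21: L-S = 19 → T
  i=22: P-I =  7 → H
  i=23: S-J =  9 → J
  i=24: O-V = 19 → T
  i=25: Q-K =  6 → G
  i=26: Y-C = 22 → W
  i=27: J-Q = 19 → T
  i=28: J-C =  7 → H
  i=29: E-V =  9 → J
  i=30: F-M = 19 → T
  i=31: U-O =  6 → G
  shifts repeat with period 6: TGWTHJ

TGWTHJ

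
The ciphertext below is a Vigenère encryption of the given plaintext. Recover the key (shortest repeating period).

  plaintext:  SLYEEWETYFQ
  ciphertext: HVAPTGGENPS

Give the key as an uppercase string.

  i= 0: H-S = 15 → P
  i= 1: V-L = 10 → K
  i= 2: A-Y =  2 → C
  i= 3: P-E = 11 → L
  i= 4: T-E = 15 → P
  i= 5: G-W = 10 → K
  i= 6: G-E =  2 → C
  i= 7: E-T = 11 → L
  i= 8: N-Y = 15 → P
  i= 9: P-F = 10 → K
  i=10: S-Q =  2 → C
  shifts repeat with period 4: PKCL

PKCL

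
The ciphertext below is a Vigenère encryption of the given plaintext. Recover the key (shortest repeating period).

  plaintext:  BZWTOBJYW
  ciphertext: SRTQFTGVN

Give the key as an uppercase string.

RSXX

  i= 0: S-B = 17 → R
  i= 1: R-Z = 18 → S
  i= 2: T-W = 23 → X
  i= 3: Q-T = 23 → X
  i= 4: F-O = 17 → R
  i= 5: T-B = 18 → S
  i= 6: G-J = 23 → X
  i= 7: V-Y = 23 → X
  i= 8: N-W = 17 → R
  shifts repeat with period 4: RSXX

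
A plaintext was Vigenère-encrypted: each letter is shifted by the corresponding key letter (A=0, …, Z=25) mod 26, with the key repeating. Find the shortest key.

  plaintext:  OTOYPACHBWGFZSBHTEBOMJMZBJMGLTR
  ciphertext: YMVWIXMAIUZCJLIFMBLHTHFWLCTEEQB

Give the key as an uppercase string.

  i= 0: Y-O = 10 → K
  i= 1: M-T = 19 → T
  i= 2: V-O =  7 → H
  i= 3: W-Y = 24 → Y
  i= 4: I-P = 19 → T
  i= 5: X-A = 23 → X
  i= 6: M-C = 10 → K
  i= 7: A-H = 19 → T
  i= 8: I-B =  7 → H
  i= 9: U-W = 24 → Y
  i=10: Z-G = 19 → T
  i=11: C-F = 23 → X
  i=12: J-Z = 10 → K
  i=13: L-S = 19 → T
  i=14: I-B =  7 → H
  i=15: F-H = 24 → Y
  i=16: M-T = 19 → T
  i=17: B-E = 23 → X
  i=18: L-B = 10 → K
  i=19: H-O = 19 → T
  i=20: T-M =  7 → H
  i=21: H-J = 24 → Y
  i=22: F-M = 19 → T
  i=23: W-Z = 23 → X
  i=24: L-B = 10 → K
  i=25: C-J = 19 → T
  i=26: T-M =  7 → H
  i=27: E-G = 24 → Y
  i=28: E-L = 19 → T
  i=29: Q-T = 23 → X
  i=30: B-R = 10 → K
  shifts repeat with period 6: KTHYTX

KTHYTX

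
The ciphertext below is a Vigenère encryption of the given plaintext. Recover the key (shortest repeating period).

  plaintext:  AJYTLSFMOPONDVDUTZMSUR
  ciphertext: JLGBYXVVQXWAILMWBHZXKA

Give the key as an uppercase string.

  i= 0: J-A =  9 → J
  i= 1: L-J =  2 → C
  i= 2: G-Y =  8 → I
  i= 3: B-T =  8 → I
  i= 4: Y-L = 13 → N
  i= 5: X-S =  5 → F
  i= 6: V-F = 16 → Q
  i= 7: V-M =  9 → J
  i= 8: Q-O =  2 → C
  i= 9: X-P =  8 → I
  i=10: W-O =  8 → I
  i=11: A-N = 13 → N
  i=12: I-D =  5 → F
  i=13: L-V = 16 → Q
  i=14: M-D =  9 → J
  i=15: W-U =  2 → C
  i=16: B-T =  8 → I
  i=17: H-Z =  8 → I
  i=18: Z-M = 13 → N
  i=19: X-S =  5 → F
  i=20: K-U = 16 → Q
  i=21: A-R =  9 → J
  shifts repeat with period 7: JCIINFQ

JCIINFQ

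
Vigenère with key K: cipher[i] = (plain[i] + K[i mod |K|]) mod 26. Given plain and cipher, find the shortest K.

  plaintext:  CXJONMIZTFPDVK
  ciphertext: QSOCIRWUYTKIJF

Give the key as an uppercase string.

OVF

  i= 0: Q-C = 14 → O
  i= 1: S-X = 21 → V
  i= 2: O-J =  5 → F
  i= 3: C-O = 14 → O
  i= 4: I-N = 21 → V
  i= 5: R-M =  5 → F
  i= 6: W-I = 14 → O
  i= 7: U-Z = 21 → V
  i= 8: Y-T =  5 → F
  i= 9: T-F = 14 → O
  i=10: K-P = 21 → V
  i=11: I-D =  5 → F
  i=12: J-V = 14 → O
  i=13: F-K = 21 → V
  shifts repeat with period 3: OVF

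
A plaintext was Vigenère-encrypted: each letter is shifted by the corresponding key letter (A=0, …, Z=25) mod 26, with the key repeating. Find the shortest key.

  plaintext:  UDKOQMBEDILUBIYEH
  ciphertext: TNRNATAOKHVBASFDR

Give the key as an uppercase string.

  i= 0: T-U = 25 → Z
  i= 1: N-D = 10 → K
  i= 2: R-K =  7 → H
  i= 3: N-O = 25 → Z
  i= 4: A-Q = 10 → K
  i= 5: T-M =  7 → H
  i= 6: A-B = 25 → Z
  i= 7: O-E = 10 → K
  i= 8: K-D =  7 → H
  i= 9: H-I = 25 → Z
  i=10: V-L = 10 → K
  i=11: B-U =  7 → H
  i=12: A-B = 25 → Z
  i=13: S-I = 10 → K
  i=14: F-Y =  7 → H
  i=15: D-E = 25 → Z
  i=16: R-H = 10 → K
  shifts repeat with period 3: ZKH

ZKH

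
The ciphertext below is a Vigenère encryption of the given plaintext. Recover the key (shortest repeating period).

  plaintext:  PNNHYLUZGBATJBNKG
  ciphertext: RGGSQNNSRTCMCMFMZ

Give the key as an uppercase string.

  i= 0: R-P =  2 → C
  i= 1: G-N = 19 → T
  i= 2: G-N = 19 → T
  i= 3: S-H = 11 → L
  i= 4: Q-Y = 18 → S
  i= 5: N-L =  2 → C
  i= 6: N-U = 19 → T
  i= 7: S-Z = 19 → T
  i= 8: R-G = 11 → L
  i= 9: T-B = 18 → S
  i=10: C-A =  2 → C
  i=11: M-T = 19 → T
  i=12: C-J = 19 → T
  i=13: M-B = 11 → L
  i=14: F-N = 18 → S
  i=15: M-K =  2 → C
  i=16: Z-G = 19 → T
  shifts repeat with period 5: CTTLS

CTTLS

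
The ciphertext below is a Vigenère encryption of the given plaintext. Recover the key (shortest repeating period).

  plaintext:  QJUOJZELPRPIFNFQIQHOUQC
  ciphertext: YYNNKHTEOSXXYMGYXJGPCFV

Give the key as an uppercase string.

IPTZB

  i= 0: Y-Q =  8 → I
  i= 1: Y-J = 15 → P
  i= 2: N-U = 19 → T
  i= 3: N-O = 25 → Z
  i= 4: K-J =  1 → B
  i= 5: H-Z =  8 → I
  i= 6: T-E = 15 → P
  i= 7: E-L = 19 → T
  i= 8: O-P = 25 → Z
  i= 9: S-R =  1 → B
  i=10: X-P =  8 → I
  i=11: X-I = 15 → P
  i=12: Y-F = 19 → T
  i=13: M-N = 25 → Z
  i=14: G-F =  1 → B
  i=15: Y-Q =  8 → I
  i=16: X-I = 15 → P
  i=17: J-Q = 19 → T
  i=18: G-H = 25 → Z
  i=19: P-O =  1 → B
  i=20: C-U =  8 → I
  i=21: F-Q = 15 → P
  i=22: V-C = 19 → T
  shifts repeat with period 5: IPTZB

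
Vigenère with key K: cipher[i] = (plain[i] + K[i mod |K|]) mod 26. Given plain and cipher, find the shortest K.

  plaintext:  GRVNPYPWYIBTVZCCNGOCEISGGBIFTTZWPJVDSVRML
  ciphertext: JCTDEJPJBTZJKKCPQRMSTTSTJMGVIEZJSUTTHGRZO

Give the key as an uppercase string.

DLYQPLAN

  i= 0: J-G =  3 → D
  i= 1: C-R = 11 → L
  i= 2: T-V = 24 → Y
  i= 3: D-N = 16 → Q
  i= 4: E-P = 15 → P
  i= 5: J-Y = 11 → L
  i= 6: P-P =  0 → A
  i= 7: J-W = 13 → N
  i= 8: B-Y =  3 → D
  i= 9: T-I = 11 → L
  i=10: Z-B = 24 → Y
  i=11: J-T = 16 → Q
  i=12: K-V = 15 → P
  i=13: K-Z = 11 → L
  i=14: C-C =  0 → A
  i=15: P-C = 13 → N
  i=16: Q-N =  3 → D
  i=17: R-G = 11 → L
  i=18: M-O = 24 → Y
  i=19: S-C = 16 → Q
  i=20: T-E = 15 → P
  i=21: T-I = 11 → L
  i=22: S-S =  0 → A
  i=23: T-G = 13 → N
  i=24: J-G =  3 → D
  i=25: M-B = 11 → L
  i=26: G-I = 24 → Y
  i=27: V-F = 16 → Q
  i=28: I-T = 15 → P
  i=29: E-T = 11 → L
  i=30: Z-Z =  0 → A
  i=31: J-W = 13 → N
  i=32: S-P =  3 → D
  i=33: U-J = 11 → L
  i=34: T-V = 24 → Y
  i=35: T-D = 16 → Q
  i=36: H-S = 15 → P
  i=37: G-V = 11 → L
  i=38: R-R =  0 → A
  i=39: Z-M = 13 → N
  i=40: O-L =  3 → D
  shifts repeat with period 8: DLYQPLAN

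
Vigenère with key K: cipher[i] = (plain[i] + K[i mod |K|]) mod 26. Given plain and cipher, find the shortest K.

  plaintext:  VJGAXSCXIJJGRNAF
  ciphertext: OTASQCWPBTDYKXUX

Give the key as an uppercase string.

TKUS

  i= 0: O-V = 19 → T
  i= 1: T-J = 10 → K
  i= 2: A-G = 20 → U
  i= 3: S-A = 18 → S
  i= 4: Q-X = 19 → T
  i= 5: C-S = 10 → K
  i= 6: W-C = 20 → U
  i= 7: P-X = 18 → S
  i= 8: B-I = 19 → T
  i= 9: T-J = 10 → K
  i=10: D-J = 20 → U
  i=11: Y-G = 18 → S
  i=12: K-R = 19 → T
  i=13: X-N = 10 → K
  i=14: U-A = 20 → U
  i=15: X-F = 18 → S
  shifts repeat with period 4: TKUS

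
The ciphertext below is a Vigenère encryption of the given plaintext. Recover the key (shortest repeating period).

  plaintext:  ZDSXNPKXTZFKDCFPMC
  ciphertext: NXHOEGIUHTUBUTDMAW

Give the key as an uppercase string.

  i= 0: N-Z = 14 → O
  i= 1: X-D = 20 → U
  i= 2: H-S = 15 → P
  i= 3: O-X = 17 → R
  i= 4: E-N = 17 → R
  i= 5: G-P = 17 → R
  i= 6: I-K = 24 → Y
  i= 7: U-X = 23 → X
  i= 8: H-T = 14 → O
  i= 9: T-Z = 20 → U
  i=10: U-F = 15 → P
  i=11: B-K = 17 → R
  i=12: U-D = 17 → R
  i=13: T-C = 17 → R
  i=14: D-F = 24 → Y
  i=15: M-P = 23 → X
  i=16: A-M = 14 → O
  i=17: W-C = 20 → U
  shifts repeat with period 8: OUPRRRYX

OUPRRRYX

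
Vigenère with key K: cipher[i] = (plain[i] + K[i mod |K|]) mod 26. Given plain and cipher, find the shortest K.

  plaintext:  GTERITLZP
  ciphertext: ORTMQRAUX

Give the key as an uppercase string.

  i= 0: O-G =  8 → I
  i= 1: R-T = 24 → Y
  i= 2: T-E = 15 → P
  i= 3: M-R = 21 → V
  i= 4: Q-I =  8 → I
  i= 5: R-T = 24 → Y
  i= 6: A-L = 15 → P
  i= 7: U-Z = 21 → V
  i= 8: X-P =  8 → I
  shifts repeat with period 4: IYPV

IYPV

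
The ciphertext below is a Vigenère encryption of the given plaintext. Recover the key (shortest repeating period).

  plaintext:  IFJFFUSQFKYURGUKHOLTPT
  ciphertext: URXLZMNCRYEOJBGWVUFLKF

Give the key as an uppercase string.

MMOGUSV

  i= 0: U-I = 12 → M
  i= 1: R-F = 12 → M
  i= 2: X-J = 14 → O
  i= 3: L-F =  6 → G
  i= 4: Z-F = 20 → U
  i= 5: M-U = 18 → S
  i= 6: N-S = 21 → V
  i= 7: C-Q = 12 → M
  i= 8: R-F = 12 → M
  i= 9: Y-K = 14 → O
  i=10: E-Y =  6 → G
  i=11: O-U = 20 → U
  i=12: J-R = 18 → S
  i=13: B-G = 21 → V
  i=14: G-U = 12 → M
  i=15: W-K = 12 → M
  i=16: V-H = 14 → O
  i=17: U-O =  6 → G
  i=18: F-L = 20 → U
  i=19: L-T = 18 → S
  i=20: K-P = 21 → V
  i=21: F-T = 12 → M
  shifts repeat with period 7: MMOGUSV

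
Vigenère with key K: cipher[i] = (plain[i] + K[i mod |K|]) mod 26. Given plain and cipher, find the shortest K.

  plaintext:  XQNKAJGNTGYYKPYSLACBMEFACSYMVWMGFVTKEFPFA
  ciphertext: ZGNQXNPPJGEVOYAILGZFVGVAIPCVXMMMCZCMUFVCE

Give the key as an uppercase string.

CQAGXEJ

  i= 0: Z-X =  2 → C
  i= 1: G-Q = 16 → Q
  i= 2: N-N =  0 → A
  i= 3: Q-K =  6 → G
  i= 4: X-A = 23 → X
  i= 5: N-J =  4 → E
  i= 6: P-G =  9 → J
  i= 7: P-N =  2 → C
  i= 8: J-T = 16 → Q
  i= 9: G-G =  0 → A
  i=10: E-Y =  6 → G
  i=11: V-Y = 23 → X
  i=12: O-K =  4 → E
  i=13: Y-P =  9 → J
  i=14: A-Y =  2 → C
  i=15: I-S = 16 → Q
  i=16: L-L =  0 → A
  i=17: G-A =  6 → G
  i=18: Z-C = 23 → X
  i=19: F-B =  4 → E
  i=20: V-M =  9 → J
  i=21: G-E =  2 → C
  i=22: V-F = 16 → Q
  i=23: A-A =  0 → A
  i=24: I-C =  6 → G
  i=25: P-S = 23 → X
  i=26: C-Y =  4 → E
  i=27: V-M =  9 → J
  i=28: X-V =  2 → C
  i=29: M-W = 16 → Q
  i=30: M-M =  0 → A
  i=31: M-G =  6 → G
  i=32: C-F = 23 → X
  i=33: Z-V =  4 → E
  i=34: C-T =  9 → J
  i=35: M-K =  2 → C
  i=36: U-E = 16 → Q
  i=37: F-F =  0 → A
  i=38: V-P =  6 → G
  i=39: C-F = 23 → X
  i=40: E-A =  4 → E
  shifts repeat with period 7: CQAGXEJ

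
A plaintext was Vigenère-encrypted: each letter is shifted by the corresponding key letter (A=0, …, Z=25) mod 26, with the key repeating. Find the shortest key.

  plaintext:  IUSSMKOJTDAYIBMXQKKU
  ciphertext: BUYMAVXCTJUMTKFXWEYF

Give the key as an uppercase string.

TAGUOLJ

  i= 0: B-I = 19 → T
  i= 1: U-U =  0 → A
  i= 2: Y-S =  6 → G
  i= 3: M-S = 20 → U
  i= 4: A-M = 14 → O
  i= 5: V-K = 11 → L
  i= 6: X-O =  9 → J
  i= 7: C-J = 19 → T
  i= 8: T-T =  0 → A
  i= 9: J-D =  6 → G
  i=10: U-A = 20 → U
  i=11: M-Y = 14 → O
  i=12: T-I = 11 → L
  i=13: K-B =  9 → J
  i=14: F-M = 19 → T
  i=15: X-X =  0 → A
  i=16: W-Q =  6 → G
  i=17: E-K = 20 → U
  i=18: Y-K = 14 → O
  i=19: F-U = 11 → L
  shifts repeat with period 7: TAGUOLJ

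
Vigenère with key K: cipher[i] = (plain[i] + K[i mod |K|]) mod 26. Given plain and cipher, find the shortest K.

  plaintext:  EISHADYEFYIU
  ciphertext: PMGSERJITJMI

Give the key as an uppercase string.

LEO

  i= 0: P-E = 11 → L
  i= 1: M-I =  4 → E
  i= 2: G-S = 14 → O
  i= 3: S-H = 11 → L
  i= 4: E-A =  4 → E
  i= 5: R-D = 14 → O
  i= 6: J-Y = 11 → L
  i= 7: I-E =  4 → E
  i= 8: T-F = 14 → O
  i= 9: J-Y = 11 → L
  i=10: M-I =  4 → E
  i=11: I-U = 14 → O
  shifts repeat with period 3: LEO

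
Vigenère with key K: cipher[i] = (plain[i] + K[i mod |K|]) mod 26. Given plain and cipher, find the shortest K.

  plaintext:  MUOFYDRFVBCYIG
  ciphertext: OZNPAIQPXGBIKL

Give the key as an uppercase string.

CFZK

  i= 0: O-M =  2 → C
  i= 1: Z-U =  5 → F
  i= 2: N-O = 25 → Z
  i= 3: P-F = 10 → K
  i= 4: A-Y =  2 → C
  i= 5: I-D =  5 → F
  i= 6: Q-R = 25 → Z
  i= 7: P-F = 10 → K
  i= 8: X-V =  2 → C
  i= 9: G-B =  5 → F
  i=10: B-C = 25 → Z
  i=11: I-Y = 10 → K
  i=12: K-I =  2 → C
  i=13: L-G =  5 → F
  shifts repeat with period 4: CFZK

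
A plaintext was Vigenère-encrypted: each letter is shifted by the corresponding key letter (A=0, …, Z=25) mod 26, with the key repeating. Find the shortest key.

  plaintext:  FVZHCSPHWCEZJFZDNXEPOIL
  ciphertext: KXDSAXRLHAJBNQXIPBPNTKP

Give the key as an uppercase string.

  i= 0: K-F =  5 → F
  i= 1: X-V =  2 → C
  i= 2: D-Z =  4 → E
  i= 3: S-H = 11 → L
  i= 4: A-C = 24 → Y
  i= 5: X-S =  5 → F
  i= 6: R-P =  2 → C
  i= 7: L-H =  4 → E
  i= 8: H-W = 11 → L
  i= 9: A-C = 24 → Y
  i=10: J-E =  5 → F
  i=11: B-Z =  2 → C
  i=12: N-J =  4 → E
  i=13: Q-F = 11 → L
  i=14: X-Z = 24 → Y
  i=15: I-D =  5 → F
  i=16: P-N =  2 → C
  i=17: B-X =  4 → E
  i=18: P-E = 11 → L
  i=19: N-P = 24 → Y
  i=20: T-O =  5 → F
  i=21: K-I =  2 → C
  i=22: P-L =  4 → E
  shifts repeat with period 5: FCELY

FCELY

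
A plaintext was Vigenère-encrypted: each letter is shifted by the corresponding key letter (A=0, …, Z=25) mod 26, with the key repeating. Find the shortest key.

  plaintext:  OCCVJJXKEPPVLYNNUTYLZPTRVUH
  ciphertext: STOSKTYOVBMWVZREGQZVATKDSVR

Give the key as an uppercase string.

ERMXBKB

  i= 0: S-O =  4 → E
  i= 1: T-C = 17 → R
  i= 2: O-C = 12 → M
  i= 3: S-V = 23 → X
  i= 4: K-J =  1 → B
  i= 5: T-J = 10 → K
  i= 6: Y-X =  1 → B
  i= 7: O-K =  4 → E
  i= 8: V-E = 17 → R
  i= 9: B-P = 12 → M
  i=10: M-P = 23 → X
  i=11: W-V =  1 → B
  i=12: V-L = 10 → K
  i=13: Z-Y =  1 → B
  i=14: R-N =  4 → E
  i=15: E-N = 17 → R
  i=16: G-U = 12 → M
  i=17: Q-T = 23 → X
  i=18: Z-Y =  1 → B
  i=19: V-L = 10 → K
  i=20: A-Z =  1 → B
  i=21: T-P =  4 → E
  i=22: K-T = 17 → R
  i=23: D-R = 12 → M
  i=24: S-V = 23 → X
  i=25: V-U =  1 → B
  i=26: R-H = 10 → K
  shifts repeat with period 7: ERMXBKB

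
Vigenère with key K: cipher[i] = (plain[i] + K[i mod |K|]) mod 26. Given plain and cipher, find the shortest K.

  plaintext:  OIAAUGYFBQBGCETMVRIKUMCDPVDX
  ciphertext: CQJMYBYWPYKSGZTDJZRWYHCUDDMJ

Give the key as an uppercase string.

  i= 0: C-O = 14 → O
  i= 1: Q-I =  8 → I
  i= 2: J-A =  9 → J
  i= 3: M-A = 12 → M
  i= 4: Y-U =  4 → E
  i= 5: B-G = 21 → V
  i= 6: Y-Y =  0 → A
  i= 7: W-F = 17 → R
  i= 8: P-B = 14 → O
  i= 9: Y-Q =  8 → I
  i=10: K-B =  9 → J
  i=11: S-G = 12 → M
  i=12: G-C =  4 → E
  i=13: Z-E = 21 → V
  i=14: T-T =  0 → A
  i=15: D-M = 17 → R
  i=16: J-V = 14 → O
  i=17: Z-R =  8 → I
  i=18: R-I =  9 → J
  i=19: W-K = 12 → M
  i=20: Y-U =  4 → E
  i=21: H-M = 21 → V
  i=22: C-C =  0 → A
  i=23: U-D = 17 → R
  i=24: D-P = 14 → O
  i=25: D-V =  8 → I
  i=26: M-D =  9 → J
  i=27: J-X = 12 → M
  shifts repeat with period 8: OIJMEVAR

OIJMEVAR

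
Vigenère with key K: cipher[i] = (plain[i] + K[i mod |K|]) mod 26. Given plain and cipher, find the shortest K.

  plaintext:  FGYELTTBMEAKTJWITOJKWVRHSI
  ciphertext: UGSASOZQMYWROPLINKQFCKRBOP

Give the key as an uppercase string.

PAUWHVG

  i= 0: U-F = 15 → P
  i= 1: G-G =  0 → A
  i= 2: S-Y = 20 → U
  i= 3: A-E = 22 → W
  i= 4: S-L =  7 → H
  i= 5: O-T = 21 → V
  i= 6: Z-T =  6 → G
  i= 7: Q-B = 15 → P
  i= 8: M-M =  0 → A
  i= 9: Y-E = 20 → U
  i=10: W-A = 22 → W
  i=11: R-K =  7 → H
  i=12: O-T = 21 → V
  i=13: P-J =  6 → G
  i=14: L-W = 15 → P
  i=15: I-I =  0 → A
  i=16: N-T = 20 → U
  i=17: K-O = 22 → W
  i=18: Q-J =  7 → H
  i=19: F-K = 21 → V
  i=20: C-W =  6 → G
  i=21: K-V = 15 → P
  i=22: R-R =  0 → A
  i=23: B-H = 20 → U
  i=24: O-S = 22 → W
  i=25: P-I =  7 → H
  shifts repeat with period 7: PAUWHVG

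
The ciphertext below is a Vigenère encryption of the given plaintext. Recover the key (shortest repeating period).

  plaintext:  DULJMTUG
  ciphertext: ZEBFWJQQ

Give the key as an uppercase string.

  i= 0: Z-D = 22 → W
  i= 1: E-U = 10 → K
  i= 2: B-L = 16 → Q
  i= 3: F-J = 22 → W
  i= 4: W-M = 10 → K
  i= 5: J-T = 16 → Q
  i= 6: Q-U = 22 → W
  i= 7: Q-G = 10 → K
  shifts repeat with period 3: WKQ

WKQ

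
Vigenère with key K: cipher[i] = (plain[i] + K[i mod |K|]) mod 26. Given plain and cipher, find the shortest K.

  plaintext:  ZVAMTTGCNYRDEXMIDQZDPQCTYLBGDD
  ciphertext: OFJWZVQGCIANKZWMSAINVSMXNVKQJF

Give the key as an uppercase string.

PKJKGCKE

  i= 0: O-Z = 15 → P
  i= 1: F-V = 10 → K
  i= 2: J-A =  9 → J
  i= 3: W-M = 10 → K
  i= 4: Z-T =  6 → G
  i= 5: V-T =  2 → C
  i= 6: Q-G = 10 → K
  i= 7: G-C =  4 → E
  i= 8: C-N = 15 → P
  i= 9: I-Y = 10 → K
  i=10: A-R =  9 → J
  i=11: N-D = 10 → K
  i=12: K-E =  6 → G
  i=13: Z-X =  2 → C
  i=14: W-M = 10 → K
  i=15: M-I =  4 → E
  i=16: S-D = 15 → P
  i=17: A-Q = 10 → K
  i=18: I-Z =  9 → J
  i=19: N-D = 10 → K
  i=20: V-P =  6 → G
  i=21: S-Q =  2 → C
  i=22: M-C = 10 → K
  i=23: X-T =  4 → E
  i=24: N-Y = 15 → P
  i=25: V-L = 10 → K
  i=26: K-B =  9 → J
  i=27: Q-G = 10 → K
  i=28: J-D =  6 → G
  i=29: F-D =  2 → C
  shifts repeat with period 8: PKJKGCKE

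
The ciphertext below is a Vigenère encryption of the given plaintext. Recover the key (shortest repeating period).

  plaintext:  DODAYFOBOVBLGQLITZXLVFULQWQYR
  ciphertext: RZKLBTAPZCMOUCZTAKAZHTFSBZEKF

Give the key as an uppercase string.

  i= 0: R-D = 14 → O
  i= 1: Z-O = 11 → L
  i= 2: K-D =  7 → H
  i= 3: L-A = 11 → L
  i= 4: B-Y =  3 → D
  i= 5: T-F = 14 → O
  i= 6: A-O = 12 → M
  i= 7: P-B = 14 → O
  i= 8: Z-O = 11 → L
  i= 9: C-V =  7 → H
  i=10: M-B = 11 → L
  i=11: O-L =  3 → D
  i=12: U-G = 14 → O
  i=13: C-Q = 12 → M
  i=14: Z-L = 14 → O
  i=15: T-I = 11 → L
  i=16: A-T =  7 → H
  i=17: K-Z = 11 → L
  i=18: A-X =  3 → D
  i=19: Z-L = 14 → O
  i=20: H-V = 12 → M
  i=21: T-F = 14 → O
  i=22: F-U = 11 → L
  i=23: S-L =  7 → H
  i=24: B-Q = 11 → L
  i=25: Z-W =  3 → D
  i=26: E-Q = 14 → O
  i=27: K-Y = 12 → M
  i=28: F-R = 14 → O
  shifts repeat with period 7: OLHLDOM

OLHLDOM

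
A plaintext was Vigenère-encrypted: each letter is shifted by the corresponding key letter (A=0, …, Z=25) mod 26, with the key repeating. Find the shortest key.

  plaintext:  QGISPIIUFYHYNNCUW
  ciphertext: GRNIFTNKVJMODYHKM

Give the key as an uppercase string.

QLFQ

  i= 0: G-Q = 16 → Q
  i= 1: R-G = 11 → L
  i= 2: N-I =  5 → F
  i= 3: I-S = 16 → Q
  i= 4: F-P = 16 → Q
  i= 5: T-I = 11 → L
  i= 6: N-I =  5 → F
  i= 7: K-U = 16 → Q
  i= 8: V-F = 16 → Q
  i= 9: J-Y = 11 → L
  i=10: M-H =  5 → F
  i=11: O-Y = 16 → Q
  i=12: D-N = 16 → Q
  i=13: Y-N = 11 → L
  i=14: H-C =  5 → F
  i=15: K-U = 16 → Q
  i=16: M-W = 16 → Q
  shifts repeat with period 4: QLFQ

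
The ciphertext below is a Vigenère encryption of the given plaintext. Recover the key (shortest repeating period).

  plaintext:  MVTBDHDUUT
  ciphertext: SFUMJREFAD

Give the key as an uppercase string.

  i= 0: S-M =  6 → G
  i= 1: F-V = 10 → K
  i= 2: U-T =  1 → B
  i= 3: M-B = 11 → L
  i= 4: J-D =  6 → G
  i= 5: R-H = 10 → K
  i= 6: E-D =  1 → B
  i= 7: F-U = 11 → L
  i= 8: A-U =  6 → G
  i= 9: D-T = 10 → K
  shifts repeat with period 4: GKBL

GKBL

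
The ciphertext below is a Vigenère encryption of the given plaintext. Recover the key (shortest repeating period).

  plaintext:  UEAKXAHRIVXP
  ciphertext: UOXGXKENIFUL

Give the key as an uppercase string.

  i= 0: U-U =  0 → A
  i= 1: O-E = 10 → K
  i= 2: X-A = 23 → X
  i= 3: G-K = 22 → W
  i= 4: X-X =  0 → A
  i= 5: K-A = 10 → K
  i= 6: E-H = 23 → X
  i= 7: N-R = 22 → W
  i= 8: I-I =  0 → A
  i= 9: F-V = 10 → K
  i=10: U-X = 23 → X
  i=11: L-P = 22 → W
  shifts repeat with period 4: AKXW

AKXW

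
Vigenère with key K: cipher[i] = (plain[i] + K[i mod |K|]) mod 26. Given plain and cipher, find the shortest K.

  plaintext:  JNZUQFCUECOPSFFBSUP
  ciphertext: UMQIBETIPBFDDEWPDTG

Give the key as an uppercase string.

  i= 0: U-J = 11 → L
  i= 1: M-N = 25 → Z
  i= 2: Q-Z = 17 → R
  i= 3: I-U = 14 → O
  i= 4: B-Q = 11 → L
  i= 5: E-F = 25 → Z
  i= 6: T-C = 17 → R
  i= 7: I-U = 14 → O
  i= 8: P-E = 11 → L
  i= 9: B-C = 25 → Z
  i=10: F-O = 17 → R
  i=11: D-P = 14 → O
  i=12: D-S = 11 → L
  i=13: E-F = 25 → Z
  i=14: W-F = 17 → R
  i=15: P-B = 14 → O
  i=16: D-S = 11 → L
  i=17: T-U = 25 → Z
  i=18: G-P = 17 → R
  shifts repeat with period 4: LZRO

LZRO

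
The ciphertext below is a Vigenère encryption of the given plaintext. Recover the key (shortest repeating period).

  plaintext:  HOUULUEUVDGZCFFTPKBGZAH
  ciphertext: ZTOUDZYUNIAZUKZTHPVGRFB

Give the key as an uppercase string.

  i= 0: Z-H = 18 → S
  i= 1: T-O =  5 → F
  i= 2: O-U = 20 → U
  i= 3: U-U =  0 → A
  i= 4: D-L = 18 → S
  i= 5: Z-U =  5 → F
  i= 6: Y-E = 20 → U
  i= 7: U-U =  0 → A
  i= 8: N-V = 18 → S
  i= 9: I-D =  5 → F
  i=10: A-G = 20 → U
  i=11: Z-Z =  0 → A
  i=12: U-C = 18 → S
  i=13: K-F =  5 → F
  i=14: Z-F = 20 → U
  i=15: T-T =  0 → A
  i=16: H-P = 18 → S
  i=17: P-K =  5 → F
  i=18: V-B = 20 → U
  i=19: G-G =  0 → A
  i=20: R-Z = 18 → S
  i=21: F-A =  5 → F
  i=22: B-H = 20 → U
  shifts repeat with period 4: SFUA

SFUA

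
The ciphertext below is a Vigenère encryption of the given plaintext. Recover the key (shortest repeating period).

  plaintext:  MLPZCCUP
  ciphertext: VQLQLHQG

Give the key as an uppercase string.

JFWR

  i= 0: V-M =  9 → J
  i= 1: Q-L =  5 → F
  i= 2: L-P = 22 → W
  i= 3: Q-Z = 17 → R
  i= 4: L-C =  9 → J
  i= 5: H-C =  5 → F
  i= 6: Q-U = 22 → W
  i= 7: G-P = 17 → R
  shifts repeat with period 4: JFWR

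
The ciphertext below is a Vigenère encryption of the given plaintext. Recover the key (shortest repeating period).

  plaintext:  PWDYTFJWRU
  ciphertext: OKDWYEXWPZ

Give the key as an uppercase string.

ZOAYF

  i= 0: O-P = 25 → Z
  i= 1: K-W = 14 → O
  i= 2: D-D =  0 → A
  i= 3: W-Y = 24 → Y
  i= 4: Y-T =  5 → F
  i= 5: E-F = 25 → Z
  i= 6: X-J = 14 → O
  i= 7: W-W =  0 → A
  i= 8: P-R = 24 → Y
  i= 9: Z-U =  5 → F
  shifts repeat with period 5: ZOAYF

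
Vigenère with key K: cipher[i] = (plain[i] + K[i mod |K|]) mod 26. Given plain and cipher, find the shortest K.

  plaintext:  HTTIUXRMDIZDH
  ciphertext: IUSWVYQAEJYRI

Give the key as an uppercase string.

BBZO

  i= 0: I-H =  1 → B
  i= 1: U-T =  1 → B
  i= 2: S-T = 25 → Z
  i= 3: W-I = 14 → O
  i= 4: V-U =  1 → B
  i= 5: Y-X =  1 → B
  i= 6: Q-R = 25 → Z
  i= 7: A-M = 14 → O
  i= 8: E-D =  1 → B
  i= 9: J-I =  1 → B
  i=10: Y-Z = 25 → Z
  i=11: R-D = 14 → O
  i=12: I-H =  1 → B
  shifts repeat with period 4: BBZO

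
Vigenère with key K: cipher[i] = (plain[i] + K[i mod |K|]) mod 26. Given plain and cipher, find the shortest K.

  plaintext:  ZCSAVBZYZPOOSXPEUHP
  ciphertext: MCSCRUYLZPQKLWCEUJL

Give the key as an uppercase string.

NAACWTZ

  i= 0: M-Z = 13 → N
  i= 1: C-C =  0 → A
  i= 2: S-S =  0 → A
  i= 3: C-A =  2 → C
  i= 4: R-V = 22 → W
  i= 5: U-B = 19 → T
  i= 6: Y-Z = 25 → Z
  i= 7: L-Y = 13 → N
  i= 8: Z-Z =  0 → A
  i= 9: P-P =  0 → A
  i=10: Q-O =  2 → C
  i=11: K-O = 22 → W
  i=12: L-S = 19 → T
  i=13: W-X = 25 → Z
  i=14: C-P = 13 → N
  i=15: E-E =  0 → A
  i=16: U-U =  0 → A
  i=17: J-H =  2 → C
  i=18: L-P = 22 → W
  shifts repeat with period 7: NAACWTZ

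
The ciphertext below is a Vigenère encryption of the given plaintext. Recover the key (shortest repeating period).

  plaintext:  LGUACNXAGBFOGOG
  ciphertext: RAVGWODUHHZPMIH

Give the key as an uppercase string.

  i= 0: R-L =  6 → G
  i= 1: A-G = 20 → U
  i= 2: V-U =  1 → B
  i= 3: G-A =  6 → G
  i= 4: W-C = 20 → U
  i= 5: O-N =  1 → B
  i= 6: D-X =  6 → G
  i= 7: U-A = 20 → U
  i= 8: H-G =  1 → B
  i= 9: H-B =  6 → G
  i=10: Z-F = 20 → U
  i=11: P-O =  1 → B
  i=12: M-G =  6 → G
  i=13: I-O = 20 → U
  i=14: H-G =  1 → B
  shifts repeat with period 3: GUB

GUB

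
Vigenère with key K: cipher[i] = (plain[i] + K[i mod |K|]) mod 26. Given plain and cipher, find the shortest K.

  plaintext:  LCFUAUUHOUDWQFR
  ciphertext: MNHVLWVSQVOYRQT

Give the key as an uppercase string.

BLC

  i= 0: M-L =  1 → B
  i= 1: N-C = 11 → L
  i= 2: H-F =  2 → C
  i= 3: V-U =  1 → B
  i= 4: L-A = 11 → L
  i= 5: W-U =  2 → C
  i= 6: V-U =  1 → B
  i= 7: S-H = 11 → L
  i= 8: Q-O =  2 → C
  i= 9: V-U =  1 → B
  i=10: O-D = 11 → L
  i=11: Y-W =  2 → C
  i=12: R-Q =  1 → B
  i=13: Q-F = 11 → L
  i=14: T-R =  2 → C
  shifts repeat with period 3: BLC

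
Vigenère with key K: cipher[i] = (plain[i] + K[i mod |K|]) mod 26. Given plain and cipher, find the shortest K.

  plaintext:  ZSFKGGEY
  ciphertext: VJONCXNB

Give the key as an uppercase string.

  i= 0: V-Z = 22 → W
  i= 1: J-S = 17 → R
  i= 2: O-F =  9 → J
  i= 3: N-K =  3 → D
  i= 4: C-G = 22 → W
  i= 5: X-G = 17 → R
  i= 6: N-E =  9 → J
  i= 7: B-Y =  3 → D
  shifts repeat with period 4: WRJD

WRJD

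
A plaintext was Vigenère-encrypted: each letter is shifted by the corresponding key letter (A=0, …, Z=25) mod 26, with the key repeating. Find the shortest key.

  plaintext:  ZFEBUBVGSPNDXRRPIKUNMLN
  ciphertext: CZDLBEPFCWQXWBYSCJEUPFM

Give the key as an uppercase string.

DUZKH

  i= 0: C-Z =  3 → D
  i= 1: Z-F = 20 → U
  i= 2: D-E = 25 → Z
  i= 3: L-B = 10 → K
  i= 4: B-U =  7 → H
  i= 5: E-B =  3 → D
  i= 6: P-V = 20 → U
  i= 7: F-G = 25 → Z
  i= 8: C-S = 10 → K
  i= 9: W-P =  7 → H
  i=10: Q-N =  3 → D
  i=11: X-D = 20 → U
  i=12: W-X = 25 → Z
  i=13: B-R = 10 → K
  i=14: Y-R =  7 → H
  i=15: S-P =  3 → D
  i=16: C-I = 20 → U
  i=17: J-K = 25 → Z
  i=18: E-U = 10 → K
  i=19: U-N =  7 → H
  i=20: P-M =  3 → D
  i=21: F-L = 20 → U
  i=22: M-N = 25 → Z
  shifts repeat with period 5: DUZKH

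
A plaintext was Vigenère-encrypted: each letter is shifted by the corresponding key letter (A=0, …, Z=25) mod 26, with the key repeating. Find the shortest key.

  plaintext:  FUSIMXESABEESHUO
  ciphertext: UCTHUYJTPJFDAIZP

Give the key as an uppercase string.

PIBZIBFB

  i= 0: U-F = 15 → P
  i= 1: C-U =  8 → I
  i= 2: T-S =  1 → B
  i= 3: H-I = 25 → Z
  i= 4: U-M =  8 → I
  i= 5: Y-X =  1 → B
  i= 6: J-E =  5 → F
  i= 7: T-S =  1 → B
  i= 8: P-A = 15 → P
  i= 9: J-B =  8 → I
  i=10: F-E =  1 → B
  i=11: D-E = 25 → Z
  i=12: A-S =  8 → I
  i=13: I-H =  1 → B
  i=14: Z-U =  5 → F
  i=15: P-O =  1 → B
  shifts repeat with period 8: PIBZIBFB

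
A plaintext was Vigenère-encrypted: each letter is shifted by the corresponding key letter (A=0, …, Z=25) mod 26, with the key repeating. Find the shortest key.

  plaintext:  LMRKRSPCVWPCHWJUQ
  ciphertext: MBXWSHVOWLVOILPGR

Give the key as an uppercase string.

  i= 0: M-L =  1 → B
  i= 1: B-M = 15 → P
  i= 2: X-R =  6 → G
  i= 3: W-K = 12 → M
  i= 4: S-R =  1 → B
  i= 5: H-S = 15 → P
  i= 6: V-P =  6 → G
  i= 7: O-C = 12 → M
  i= 8: W-V =  1 → B
  i= 9: L-W = 15 → P
  i=10: V-P =  6 → G
  i=11: O-C = 12 → M
  i=12: I-H =  1 → B
  i=13: L-W = 15 → P
  i=14: P-J =  6 → G
  i=15: G-U = 12 → M
  i=16: R-Q =  1 → B
  shifts repeat with period 4: BPGM

BPGM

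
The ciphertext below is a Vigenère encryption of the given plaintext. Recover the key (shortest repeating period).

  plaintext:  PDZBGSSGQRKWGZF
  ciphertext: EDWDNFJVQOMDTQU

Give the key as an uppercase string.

PAXCHNR

  i= 0: E-P = 15 → P
  i= 1: D-D =  0 → A
  i= 2: W-Z = 23 → X
  i= 3: D-B =  2 → C
  i= 4: N-G =  7 → H
  i= 5: F-S = 13 → N
  i= 6: J-S = 17 → R
  i= 7: V-G = 15 → P
  i= 8: Q-Q =  0 → A
  i= 9: O-R = 23 → X
  i=10: M-K =  2 → C
  i=11: D-W =  7 → H
  i=12: T-G = 13 → N
  i=13: Q-Z = 17 → R
  i=14: U-F = 15 → P
  shifts repeat with period 7: PAXCHNR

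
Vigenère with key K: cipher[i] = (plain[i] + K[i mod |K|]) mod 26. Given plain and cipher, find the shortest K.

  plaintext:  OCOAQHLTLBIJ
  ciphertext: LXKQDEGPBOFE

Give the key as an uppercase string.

  i= 0: L-O = 23 → X
  i= 1: X-C = 21 → V
  i= 2: K-O = 22 → W
  i= 3: Q-A = 16 → Q
  i= 4: D-Q = 13 → N
  i= 5: E-H = 23 → X
  i= 6: G-L = 21 → V
  i= 7: P-T = 22 → W
  i= 8: B-L = 16 → Q
  i= 9: O-B = 13 → N
  i=10: F-I = 23 → X
  i=11: E-J = 21 → V
  shifts repeat with period 5: XVWQN

XVWQN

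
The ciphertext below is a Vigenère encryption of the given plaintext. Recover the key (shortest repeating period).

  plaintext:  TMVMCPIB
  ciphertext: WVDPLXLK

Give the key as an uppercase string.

  i= 0: W-T =  3 → D
  i= 1: V-M =  9 → J
  i= 2: D-V =  8 → I
  i= 3: P-M =  3 → D
  i= 4: L-C =  9 → J
  i= 5: X-P =  8 → I
  i= 6: L-I =  3 → D
  i= 7: K-B =  9 → J
  shifts repeat with period 3: DJI

DJI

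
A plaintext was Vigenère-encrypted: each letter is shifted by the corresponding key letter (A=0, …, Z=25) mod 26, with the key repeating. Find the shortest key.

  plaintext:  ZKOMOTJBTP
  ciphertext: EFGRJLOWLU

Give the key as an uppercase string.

FVS

  i= 0: E-Z =  5 → F
  i= 1: F-K = 21 → V
  i= 2: G-O = 18 → S
  i= 3: R-M =  5 → F
  i= 4: J-O = 21 → V
  i= 5: L-T = 18 → S
  i= 6: O-J =  5 → F
  i= 7: W-B = 21 → V
  i= 8: L-T = 18 → S
  i= 9: U-P =  5 → F
  shifts repeat with period 3: FVS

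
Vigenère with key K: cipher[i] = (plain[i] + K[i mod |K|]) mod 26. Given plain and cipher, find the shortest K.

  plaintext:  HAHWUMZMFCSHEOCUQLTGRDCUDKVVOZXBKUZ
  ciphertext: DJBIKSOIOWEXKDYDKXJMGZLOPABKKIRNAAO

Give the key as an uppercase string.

  i= 0: D-H = 22 → W
  i= 1: J-A =  9 → J
  i= 2: B-H = 20 → U
  i= 3: I-W = 12 → M
  i= 4: K-U = 16 → Q
  i= 5: S-M =  6 → G
  i= 6: O-Z = 15 → P
  i= 7: I-M = 22 → W
  i= 8: O-F =  9 → J
  i= 9: W-C = 20 → U
  i=10: E-S = 12 → M
  i=11: X-H = 16 → Q
  i=12: K-E =  6 → G
  i=13: D-O = 15 → P
  i=14: Y-C = 22 → W
  i=15: D-U =  9 → J
  i=16: K-Q = 20 → U
  i=17: X-L = 12 → M
  i=18: J-T = 16 → Q
  i=19: M-G =  6 → G
  i=20: G-R = 15 → P
  i=21: Z-D = 22 → W
  i=22: L-C =  9 → J
  i=23: O-U = 20 → U
  i=24: P-D = 12 → M
  i=25: A-K = 16 → Q
  i=26: B-V =  6 → G
  i=27: K-V = 15 → P
  i=28: K-O = 22 → W
  i=29: I-Z =  9 → J
  i=30: R-X = 20 → U
  i=31: N-B = 12 → M
  i=32: A-K = 16 → Q
  i=33: A-U =  6 → G
  i=34: O-Z = 15 → P
  shifts repeat with period 7: WJUMQGP

WJUMQGP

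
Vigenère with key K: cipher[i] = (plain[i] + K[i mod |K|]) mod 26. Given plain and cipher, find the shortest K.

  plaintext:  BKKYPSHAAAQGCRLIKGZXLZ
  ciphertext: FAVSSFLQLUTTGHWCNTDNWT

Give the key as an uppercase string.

EQLUDN

  i= 0: F-B =  4 → E
  i= 1: A-K = 16 → Q
  i= 2: V-K = 11 → L
  i= 3: S-Y = 20 → U
  i= 4: S-P =  3 → D
  i= 5: F-S = 13 → N
  i= 6: L-H =  4 → E
  i= 7: Q-A = 16 → Q
  i= 8: L-A = 11 → L
  i= 9: U-A = 20 → U
  i=10: T-Q =  3 → D
  i=11: T-G = 13 → N
  i=12: G-C =  4 → E
  i=13: H-R = 16 → Q
  i=14: W-L = 11 → L
  i=15: C-I = 20 → U
  i=16: N-K =  3 → D
  i=17: T-G = 13 → N
  i=18: D-Z =  4 → E
  i=19: N-X = 16 → Q
  i=20: W-L = 11 → L
  i=21: T-Z = 20 → U
  shifts repeat with period 6: EQLUDN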